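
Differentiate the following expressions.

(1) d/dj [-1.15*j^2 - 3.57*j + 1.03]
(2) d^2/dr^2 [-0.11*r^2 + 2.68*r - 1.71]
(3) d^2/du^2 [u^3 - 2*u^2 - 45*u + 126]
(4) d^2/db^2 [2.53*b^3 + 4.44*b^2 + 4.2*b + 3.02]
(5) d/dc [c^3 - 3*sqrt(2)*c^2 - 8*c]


(1) = -2.3*j - 3.57
(2) = -0.220000000000000
(3) = 6*u - 4
(4) = 15.18*b + 8.88
(5) = 3*c^2 - 6*sqrt(2)*c - 8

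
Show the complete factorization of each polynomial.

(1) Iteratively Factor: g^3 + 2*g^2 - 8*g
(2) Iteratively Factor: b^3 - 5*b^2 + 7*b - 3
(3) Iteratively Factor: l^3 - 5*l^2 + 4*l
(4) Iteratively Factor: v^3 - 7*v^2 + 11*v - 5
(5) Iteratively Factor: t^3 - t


(1) = (g)*(g^2 + 2*g - 8) = g*(g - 2)*(g + 4)
(2) = (b - 1)*(b^2 - 4*b + 3) = (b - 1)^2*(b - 3)
(3) = (l - 1)*(l^2 - 4*l) = (l - 4)*(l - 1)*(l)
(4) = (v - 5)*(v^2 - 2*v + 1) = (v - 5)*(v - 1)*(v - 1)
(5) = (t - 1)*(t^2 + t) = (t - 1)*(t + 1)*(t)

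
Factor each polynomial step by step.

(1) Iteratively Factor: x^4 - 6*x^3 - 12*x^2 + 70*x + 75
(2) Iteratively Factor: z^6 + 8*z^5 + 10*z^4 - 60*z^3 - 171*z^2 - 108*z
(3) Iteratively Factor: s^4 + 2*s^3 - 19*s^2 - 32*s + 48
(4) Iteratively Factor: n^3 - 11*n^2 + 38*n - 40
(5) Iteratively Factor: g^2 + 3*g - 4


(1) = (x - 5)*(x^3 - x^2 - 17*x - 15) = (x - 5)^2*(x^2 + 4*x + 3) = (x - 5)^2*(x + 1)*(x + 3)
(2) = (z + 3)*(z^5 + 5*z^4 - 5*z^3 - 45*z^2 - 36*z) = (z + 1)*(z + 3)*(z^4 + 4*z^3 - 9*z^2 - 36*z) = (z + 1)*(z + 3)*(z + 4)*(z^3 - 9*z) = z*(z + 1)*(z + 3)*(z + 4)*(z^2 - 9) = z*(z - 3)*(z + 1)*(z + 3)*(z + 4)*(z + 3)
(3) = (s - 1)*(s^3 + 3*s^2 - 16*s - 48) = (s - 1)*(s + 4)*(s^2 - s - 12) = (s - 1)*(s + 3)*(s + 4)*(s - 4)
(4) = (n - 5)*(n^2 - 6*n + 8) = (n - 5)*(n - 2)*(n - 4)
(5) = (g + 4)*(g - 1)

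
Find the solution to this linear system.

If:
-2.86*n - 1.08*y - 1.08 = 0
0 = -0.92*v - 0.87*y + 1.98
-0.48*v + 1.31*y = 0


Then:
n = -0.60
v = 1.60
y = 0.59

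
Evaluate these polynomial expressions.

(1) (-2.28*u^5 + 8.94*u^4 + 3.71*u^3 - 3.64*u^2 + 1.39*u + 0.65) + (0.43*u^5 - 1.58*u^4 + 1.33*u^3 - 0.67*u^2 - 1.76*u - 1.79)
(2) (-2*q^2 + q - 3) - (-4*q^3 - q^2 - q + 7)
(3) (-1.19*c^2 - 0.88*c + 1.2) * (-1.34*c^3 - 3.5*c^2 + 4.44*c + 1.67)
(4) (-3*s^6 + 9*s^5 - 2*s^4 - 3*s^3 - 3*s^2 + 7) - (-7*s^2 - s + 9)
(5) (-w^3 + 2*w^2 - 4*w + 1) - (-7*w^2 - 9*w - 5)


(1) = -1.85*u^5 + 7.36*u^4 + 5.04*u^3 - 4.31*u^2 - 0.37*u - 1.14
(2) = 4*q^3 - q^2 + 2*q - 10
(3) = 1.5946*c^5 + 5.3442*c^4 - 3.8116*c^3 - 10.0945*c^2 + 3.8584*c + 2.004
(4) = -3*s^6 + 9*s^5 - 2*s^4 - 3*s^3 + 4*s^2 + s - 2
(5) = -w^3 + 9*w^2 + 5*w + 6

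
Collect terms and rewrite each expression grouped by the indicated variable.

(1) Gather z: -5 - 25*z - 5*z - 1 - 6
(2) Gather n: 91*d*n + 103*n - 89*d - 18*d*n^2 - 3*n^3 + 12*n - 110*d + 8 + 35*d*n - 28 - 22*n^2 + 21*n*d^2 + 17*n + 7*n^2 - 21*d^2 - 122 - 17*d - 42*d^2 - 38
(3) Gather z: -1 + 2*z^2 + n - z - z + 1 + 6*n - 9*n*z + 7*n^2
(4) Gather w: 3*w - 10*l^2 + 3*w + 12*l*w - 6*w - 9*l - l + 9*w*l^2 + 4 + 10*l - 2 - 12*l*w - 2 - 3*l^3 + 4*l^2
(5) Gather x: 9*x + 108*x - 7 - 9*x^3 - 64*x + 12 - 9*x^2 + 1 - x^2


(1) = -30*z - 12
(2) = -63*d^2 - 216*d - 3*n^3 + n^2*(-18*d - 15) + n*(21*d^2 + 126*d + 132) - 180
(3) = 7*n^2 + 7*n + 2*z^2 + z*(-9*n - 2)
(4) = -3*l^3 + 9*l^2*w - 6*l^2
(5) = -9*x^3 - 10*x^2 + 53*x + 6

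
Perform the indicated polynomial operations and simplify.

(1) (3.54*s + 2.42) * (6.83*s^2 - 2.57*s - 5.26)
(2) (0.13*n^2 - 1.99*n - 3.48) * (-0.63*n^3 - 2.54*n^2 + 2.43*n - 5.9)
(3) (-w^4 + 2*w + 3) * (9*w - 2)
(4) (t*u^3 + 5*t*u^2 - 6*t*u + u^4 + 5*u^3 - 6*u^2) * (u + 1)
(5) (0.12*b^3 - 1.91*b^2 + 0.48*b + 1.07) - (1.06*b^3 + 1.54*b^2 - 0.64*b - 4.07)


(1) = 24.1782*s^3 + 7.4308*s^2 - 24.8398*s - 12.7292
(2) = -0.0819*n^5 + 0.9235*n^4 + 7.5629*n^3 + 3.2365*n^2 + 3.2846*n + 20.532
(3) = -9*w^5 + 2*w^4 + 18*w^2 + 23*w - 6
(4) = t*u^4 + 6*t*u^3 - t*u^2 - 6*t*u + u^5 + 6*u^4 - u^3 - 6*u^2
(5) = -0.94*b^3 - 3.45*b^2 + 1.12*b + 5.14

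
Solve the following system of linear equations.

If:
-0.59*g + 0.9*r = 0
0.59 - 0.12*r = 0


Then:
g = 7.50
r = 4.92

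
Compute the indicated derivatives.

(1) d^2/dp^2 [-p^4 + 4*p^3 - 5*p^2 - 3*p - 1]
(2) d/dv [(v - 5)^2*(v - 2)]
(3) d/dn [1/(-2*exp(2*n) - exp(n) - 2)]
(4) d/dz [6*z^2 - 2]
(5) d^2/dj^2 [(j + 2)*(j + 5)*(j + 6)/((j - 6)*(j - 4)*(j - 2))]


(1) = -12*p^2 + 24*p - 10
(2) = 3*(v - 5)*(v - 3)
(3) = (4*exp(n) + 1)*exp(n)/(2*exp(2*n) + exp(n) + 2)^2
(4) = 12*z
(5) = 2*(25*j^6 + 24*j^5 - 2940*j^4 + 12032*j^3 + 20016*j^2 - 169344*j + 221376)/(j^9 - 36*j^8 + 564*j^7 - 5040*j^6 + 28272*j^5 - 103104*j^4 + 244160*j^3 - 361728*j^2 + 304128*j - 110592)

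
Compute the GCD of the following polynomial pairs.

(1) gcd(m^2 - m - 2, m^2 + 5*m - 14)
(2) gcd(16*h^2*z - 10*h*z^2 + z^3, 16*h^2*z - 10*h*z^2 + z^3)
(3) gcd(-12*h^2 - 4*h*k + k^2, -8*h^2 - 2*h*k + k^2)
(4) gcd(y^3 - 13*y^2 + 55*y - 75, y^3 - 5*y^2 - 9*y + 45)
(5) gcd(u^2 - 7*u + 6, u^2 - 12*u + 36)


(1) = m - 2
(2) = gcd(z*(-8*h + z)*(-2*h + z), z*(-8*h + z)*(-2*h + z)) = 16*h^2*z - 10*h*z^2 + z^3
(3) = 2*h + k
(4) = gcd((y - 5)^2*(y - 3), (y - 5)*(y - 3)*(y + 3)) = y^2 - 8*y + 15
(5) = u - 6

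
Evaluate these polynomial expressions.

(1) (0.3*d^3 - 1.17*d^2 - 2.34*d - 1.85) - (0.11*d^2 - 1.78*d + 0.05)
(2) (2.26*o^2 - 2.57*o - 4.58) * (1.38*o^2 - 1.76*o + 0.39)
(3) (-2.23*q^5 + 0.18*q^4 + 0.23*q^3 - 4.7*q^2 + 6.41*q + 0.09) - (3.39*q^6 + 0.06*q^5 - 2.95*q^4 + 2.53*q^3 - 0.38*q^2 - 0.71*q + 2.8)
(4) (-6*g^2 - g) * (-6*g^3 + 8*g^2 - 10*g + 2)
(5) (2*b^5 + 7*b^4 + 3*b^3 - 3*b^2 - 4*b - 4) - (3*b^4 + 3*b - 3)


(1) = 0.3*d^3 - 1.28*d^2 - 0.56*d - 1.9
(2) = 3.1188*o^4 - 7.5242*o^3 - 0.9158*o^2 + 7.0585*o - 1.7862
(3) = -3.39*q^6 - 2.29*q^5 + 3.13*q^4 - 2.3*q^3 - 4.32*q^2 + 7.12*q - 2.71
(4) = 36*g^5 - 42*g^4 + 52*g^3 - 2*g^2 - 2*g
(5) = 2*b^5 + 4*b^4 + 3*b^3 - 3*b^2 - 7*b - 1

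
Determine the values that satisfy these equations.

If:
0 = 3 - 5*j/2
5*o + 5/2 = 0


Then:
j = 6/5
o = -1/2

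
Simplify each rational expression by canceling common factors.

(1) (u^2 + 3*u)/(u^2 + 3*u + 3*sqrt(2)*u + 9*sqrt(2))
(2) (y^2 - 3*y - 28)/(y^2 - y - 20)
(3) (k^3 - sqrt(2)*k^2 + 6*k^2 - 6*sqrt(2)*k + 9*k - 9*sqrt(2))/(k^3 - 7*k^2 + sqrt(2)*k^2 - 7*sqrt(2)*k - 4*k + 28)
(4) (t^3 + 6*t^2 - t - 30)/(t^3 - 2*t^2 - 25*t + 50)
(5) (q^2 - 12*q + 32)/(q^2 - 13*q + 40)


(1) = u/(u + 3*sqrt(2))
(2) = (y - 7)/(y - 5)
(3) = (k^2 + 6*k + 9)/(k^2 + k*(-7 + 2*sqrt(2)) - 14*sqrt(2))
(4) = (t + 3)/(t - 5)
(5) = (q - 4)/(q - 5)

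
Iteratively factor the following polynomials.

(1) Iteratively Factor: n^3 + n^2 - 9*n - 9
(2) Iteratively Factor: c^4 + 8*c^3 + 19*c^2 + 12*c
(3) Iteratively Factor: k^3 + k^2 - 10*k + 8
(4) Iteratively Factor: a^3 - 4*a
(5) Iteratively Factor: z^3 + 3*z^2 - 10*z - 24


(1) = (n + 3)*(n^2 - 2*n - 3) = (n - 3)*(n + 3)*(n + 1)
(2) = (c + 4)*(c^3 + 4*c^2 + 3*c) = c*(c + 4)*(c^2 + 4*c + 3) = c*(c + 1)*(c + 4)*(c + 3)
(3) = (k - 2)*(k^2 + 3*k - 4) = (k - 2)*(k + 4)*(k - 1)
(4) = (a + 2)*(a^2 - 2*a) = (a - 2)*(a + 2)*(a)
(5) = (z + 2)*(z^2 + z - 12) = (z - 3)*(z + 2)*(z + 4)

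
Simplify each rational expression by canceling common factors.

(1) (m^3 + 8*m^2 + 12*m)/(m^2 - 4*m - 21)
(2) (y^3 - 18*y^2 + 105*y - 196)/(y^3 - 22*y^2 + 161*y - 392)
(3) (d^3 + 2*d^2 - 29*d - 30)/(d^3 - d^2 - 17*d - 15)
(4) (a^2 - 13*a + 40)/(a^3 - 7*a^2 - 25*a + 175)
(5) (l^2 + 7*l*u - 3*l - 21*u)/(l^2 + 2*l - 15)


(1) = (m^3 + 8*m^2 + 12*m)/(m^2 - 4*m - 21)
(2) = (y - 4)/(y - 8)
(3) = (d + 6)/(d + 3)
(4) = (a - 8)/(a^2 - 2*a - 35)
(5) = (l + 7*u)/(l + 5)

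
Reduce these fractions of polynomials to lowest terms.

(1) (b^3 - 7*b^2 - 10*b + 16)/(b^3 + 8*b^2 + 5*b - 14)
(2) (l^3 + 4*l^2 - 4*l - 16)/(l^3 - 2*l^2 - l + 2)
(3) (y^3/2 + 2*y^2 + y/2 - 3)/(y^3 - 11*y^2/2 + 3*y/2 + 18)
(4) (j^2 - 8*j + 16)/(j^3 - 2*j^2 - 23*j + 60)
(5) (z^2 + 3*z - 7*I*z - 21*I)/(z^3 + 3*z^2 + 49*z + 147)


(1) = (b - 8)/(b + 7)
(2) = (l^2 + 6*l + 8)/(l^2 - 1)
(3) = (y^3 + 4*y^2 + y - 6)/(2*y^3 - 11*y^2 + 3*y + 36)
(4) = (j - 4)/(j^2 + 2*j - 15)
(5) = 1/(z + 7*I)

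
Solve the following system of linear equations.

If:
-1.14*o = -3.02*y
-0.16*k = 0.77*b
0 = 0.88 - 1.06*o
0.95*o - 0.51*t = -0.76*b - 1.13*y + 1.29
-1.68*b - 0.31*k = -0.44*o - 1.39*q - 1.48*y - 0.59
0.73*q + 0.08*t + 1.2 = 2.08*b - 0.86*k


Then:
b = 0.07
k = -0.35
o = 0.83
q = -1.01
t = -0.18
y = 0.31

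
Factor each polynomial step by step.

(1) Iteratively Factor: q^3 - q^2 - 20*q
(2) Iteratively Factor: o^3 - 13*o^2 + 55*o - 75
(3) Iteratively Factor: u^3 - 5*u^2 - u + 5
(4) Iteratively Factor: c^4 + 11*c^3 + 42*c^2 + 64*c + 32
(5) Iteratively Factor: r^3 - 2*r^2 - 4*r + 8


(1) = (q + 4)*(q^2 - 5*q) = (q - 5)*(q + 4)*(q)
(2) = (o - 3)*(o^2 - 10*o + 25) = (o - 5)*(o - 3)*(o - 5)
(3) = (u - 5)*(u^2 - 1) = (u - 5)*(u + 1)*(u - 1)
(4) = (c + 4)*(c^3 + 7*c^2 + 14*c + 8) = (c + 2)*(c + 4)*(c^2 + 5*c + 4) = (c + 1)*(c + 2)*(c + 4)*(c + 4)
(5) = (r - 2)*(r^2 - 4) = (r - 2)*(r + 2)*(r - 2)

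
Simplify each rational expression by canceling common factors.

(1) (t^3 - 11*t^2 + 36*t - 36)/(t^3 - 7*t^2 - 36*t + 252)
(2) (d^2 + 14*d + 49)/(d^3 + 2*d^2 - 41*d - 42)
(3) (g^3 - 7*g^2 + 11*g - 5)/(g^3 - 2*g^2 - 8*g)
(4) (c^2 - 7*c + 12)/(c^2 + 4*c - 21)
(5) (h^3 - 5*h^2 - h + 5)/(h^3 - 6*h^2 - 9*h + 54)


(1) = (t^2 - 5*t + 6)/(t^2 - t - 42)
(2) = (d + 7)/(d^2 - 5*d - 6)
(3) = (g^3 - 7*g^2 + 11*g - 5)/(g^3 - 2*g^2 - 8*g)
(4) = (c - 4)/(c + 7)
(5) = (h^3 - 5*h^2 - h + 5)/(h^3 - 6*h^2 - 9*h + 54)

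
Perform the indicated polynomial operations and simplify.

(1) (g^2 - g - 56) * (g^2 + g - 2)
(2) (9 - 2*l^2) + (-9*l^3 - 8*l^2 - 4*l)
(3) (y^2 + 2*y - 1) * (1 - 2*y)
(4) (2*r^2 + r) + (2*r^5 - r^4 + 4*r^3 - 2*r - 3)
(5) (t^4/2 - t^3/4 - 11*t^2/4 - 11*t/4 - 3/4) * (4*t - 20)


(1) = g^4 - 59*g^2 - 54*g + 112
(2) = -9*l^3 - 10*l^2 - 4*l + 9
(3) = -2*y^3 - 3*y^2 + 4*y - 1
(4) = 2*r^5 - r^4 + 4*r^3 + 2*r^2 - r - 3
(5) = 2*t^5 - 11*t^4 - 6*t^3 + 44*t^2 + 52*t + 15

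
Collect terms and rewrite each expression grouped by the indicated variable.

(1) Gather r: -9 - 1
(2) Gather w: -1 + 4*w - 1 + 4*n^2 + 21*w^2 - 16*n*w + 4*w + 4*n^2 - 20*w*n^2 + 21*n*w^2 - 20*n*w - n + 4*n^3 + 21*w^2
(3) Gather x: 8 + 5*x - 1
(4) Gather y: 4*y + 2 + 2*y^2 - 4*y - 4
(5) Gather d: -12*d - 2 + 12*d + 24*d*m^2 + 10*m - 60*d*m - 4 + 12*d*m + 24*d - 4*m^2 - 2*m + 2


(1) = -10
(2) = 4*n^3 + 8*n^2 - n + w^2*(21*n + 42) + w*(-20*n^2 - 36*n + 8) - 2
(3) = 5*x + 7
(4) = 2*y^2 - 2
(5) = d*(24*m^2 - 48*m + 24) - 4*m^2 + 8*m - 4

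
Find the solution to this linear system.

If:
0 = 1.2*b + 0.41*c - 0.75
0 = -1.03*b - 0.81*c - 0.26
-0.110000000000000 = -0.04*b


Then:
No Solution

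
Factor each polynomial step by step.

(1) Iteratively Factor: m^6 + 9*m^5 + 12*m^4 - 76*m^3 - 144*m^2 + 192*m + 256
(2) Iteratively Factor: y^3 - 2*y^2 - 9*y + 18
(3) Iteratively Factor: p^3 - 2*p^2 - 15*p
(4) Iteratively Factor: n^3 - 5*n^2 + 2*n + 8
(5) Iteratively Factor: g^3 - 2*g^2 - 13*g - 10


(1) = (m + 4)*(m^5 + 5*m^4 - 8*m^3 - 44*m^2 + 32*m + 64) = (m - 2)*(m + 4)*(m^4 + 7*m^3 + 6*m^2 - 32*m - 32) = (m - 2)*(m + 4)^2*(m^3 + 3*m^2 - 6*m - 8) = (m - 2)^2*(m + 4)^2*(m^2 + 5*m + 4) = (m - 2)^2*(m + 1)*(m + 4)^2*(m + 4)
(2) = (y - 3)*(y^2 + y - 6) = (y - 3)*(y - 2)*(y + 3)
(3) = (p - 5)*(p^2 + 3*p) = p*(p - 5)*(p + 3)
(4) = (n - 4)*(n^2 - n - 2) = (n - 4)*(n + 1)*(n - 2)
(5) = (g - 5)*(g^2 + 3*g + 2) = (g - 5)*(g + 1)*(g + 2)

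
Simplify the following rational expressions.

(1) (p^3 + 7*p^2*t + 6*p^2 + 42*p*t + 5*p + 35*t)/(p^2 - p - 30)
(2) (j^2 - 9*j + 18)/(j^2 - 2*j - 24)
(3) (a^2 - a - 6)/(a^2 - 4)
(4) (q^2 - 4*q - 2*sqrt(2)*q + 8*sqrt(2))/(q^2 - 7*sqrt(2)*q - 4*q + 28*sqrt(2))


(1) = (p^2 + 7*p*t + p + 7*t)/(p - 6)
(2) = (j - 3)/(j + 4)
(3) = (a - 3)/(a - 2)
(4) = (q - 2*sqrt(2))/(q - 7*sqrt(2))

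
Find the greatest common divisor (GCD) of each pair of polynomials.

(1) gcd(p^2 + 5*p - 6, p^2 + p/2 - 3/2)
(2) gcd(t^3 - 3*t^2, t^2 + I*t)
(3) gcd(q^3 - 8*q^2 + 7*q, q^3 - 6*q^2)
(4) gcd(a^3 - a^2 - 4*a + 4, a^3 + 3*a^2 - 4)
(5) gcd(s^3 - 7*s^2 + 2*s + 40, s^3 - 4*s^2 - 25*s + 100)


(1) = gcd((p - 1)*(p + 6), (p - 1)*(p + 3/2)) = p - 1
(2) = gcd(t^2*(t - 3), t*(t + I)) = t
(3) = gcd(q*(q - 7)*(q - 1), q^2*(q - 6)) = q
(4) = gcd((a - 2)*(a - 1)*(a + 2), (a - 1)*(a + 2)^2) = a^2 + a - 2
(5) = gcd((s - 5)*(s - 4)*(s + 2), (s - 5)*(s - 4)*(s + 5)) = s^2 - 9*s + 20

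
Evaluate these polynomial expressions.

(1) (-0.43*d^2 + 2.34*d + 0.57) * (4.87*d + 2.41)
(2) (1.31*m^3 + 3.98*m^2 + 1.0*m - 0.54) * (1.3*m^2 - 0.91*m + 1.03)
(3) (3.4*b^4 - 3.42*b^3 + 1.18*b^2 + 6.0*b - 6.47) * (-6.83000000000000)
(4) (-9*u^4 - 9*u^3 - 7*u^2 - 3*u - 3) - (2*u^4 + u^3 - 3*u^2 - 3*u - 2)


(1) = -2.0941*d^3 + 10.3595*d^2 + 8.4153*d + 1.3737
(2) = 1.703*m^5 + 3.9819*m^4 - 0.9725*m^3 + 2.4874*m^2 + 1.5214*m - 0.5562
(3) = -23.222*b^4 + 23.3586*b^3 - 8.0594*b^2 - 40.98*b + 44.1901
(4) = -11*u^4 - 10*u^3 - 4*u^2 - 1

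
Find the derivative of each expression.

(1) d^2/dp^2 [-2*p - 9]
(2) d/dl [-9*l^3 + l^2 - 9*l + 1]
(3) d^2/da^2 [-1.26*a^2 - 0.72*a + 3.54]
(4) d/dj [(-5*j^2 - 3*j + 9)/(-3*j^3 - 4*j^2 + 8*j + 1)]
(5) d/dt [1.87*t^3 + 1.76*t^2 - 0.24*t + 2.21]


(1) = 0
(2) = -27*l^2 + 2*l - 9
(3) = -2.52000000000000
(4) = (-15*j^4 - 18*j^3 + 29*j^2 + 62*j - 75)/(9*j^6 + 24*j^5 - 32*j^4 - 70*j^3 + 56*j^2 + 16*j + 1)
(5) = 5.61*t^2 + 3.52*t - 0.24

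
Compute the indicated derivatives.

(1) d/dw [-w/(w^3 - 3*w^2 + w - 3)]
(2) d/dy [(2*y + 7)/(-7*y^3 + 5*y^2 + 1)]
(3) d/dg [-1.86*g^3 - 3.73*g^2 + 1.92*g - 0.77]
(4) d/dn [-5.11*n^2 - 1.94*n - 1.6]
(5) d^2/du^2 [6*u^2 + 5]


(1) = (-w^3 + 3*w^2 + w*(3*w^2 - 6*w + 1) - w + 3)/(w^3 - 3*w^2 + w - 3)^2
(2) = (-14*y^3 + 10*y^2 + y*(2*y + 7)*(21*y - 10) + 2)/(-7*y^3 + 5*y^2 + 1)^2
(3) = -5.58*g^2 - 7.46*g + 1.92
(4) = -10.22*n - 1.94
(5) = 12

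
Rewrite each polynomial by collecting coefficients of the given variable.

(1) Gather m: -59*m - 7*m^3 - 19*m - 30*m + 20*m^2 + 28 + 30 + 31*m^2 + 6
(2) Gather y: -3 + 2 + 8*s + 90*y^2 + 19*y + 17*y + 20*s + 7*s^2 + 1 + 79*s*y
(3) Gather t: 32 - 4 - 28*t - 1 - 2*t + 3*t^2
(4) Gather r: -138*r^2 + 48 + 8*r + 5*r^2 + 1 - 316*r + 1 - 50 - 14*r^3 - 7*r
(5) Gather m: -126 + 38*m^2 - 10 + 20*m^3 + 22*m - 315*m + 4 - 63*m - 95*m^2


(1) = -7*m^3 + 51*m^2 - 108*m + 64
(2) = 7*s^2 + 28*s + 90*y^2 + y*(79*s + 36)
(3) = 3*t^2 - 30*t + 27
(4) = -14*r^3 - 133*r^2 - 315*r
(5) = 20*m^3 - 57*m^2 - 356*m - 132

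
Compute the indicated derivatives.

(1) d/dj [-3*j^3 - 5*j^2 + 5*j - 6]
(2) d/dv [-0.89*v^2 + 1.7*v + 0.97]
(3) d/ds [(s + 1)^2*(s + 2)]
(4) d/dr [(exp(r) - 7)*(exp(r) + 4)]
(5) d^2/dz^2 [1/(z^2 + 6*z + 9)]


(1) = -9*j^2 - 10*j + 5
(2) = 1.7 - 1.78*v
(3) = (s + 1)*(3*s + 5)
(4) = (2*exp(r) - 3)*exp(r)
(5) = 6/(z^4 + 12*z^3 + 54*z^2 + 108*z + 81)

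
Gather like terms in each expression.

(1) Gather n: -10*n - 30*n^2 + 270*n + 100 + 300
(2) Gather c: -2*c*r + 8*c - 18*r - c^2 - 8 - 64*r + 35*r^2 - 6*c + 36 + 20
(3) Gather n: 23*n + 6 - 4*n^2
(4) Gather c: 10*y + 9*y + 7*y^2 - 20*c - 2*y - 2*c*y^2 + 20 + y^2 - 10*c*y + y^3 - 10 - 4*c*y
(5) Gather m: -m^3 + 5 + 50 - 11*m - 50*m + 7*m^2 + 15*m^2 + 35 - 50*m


(1) = -30*n^2 + 260*n + 400
(2) = -c^2 + c*(2 - 2*r) + 35*r^2 - 82*r + 48
(3) = -4*n^2 + 23*n + 6
(4) = c*(-2*y^2 - 14*y - 20) + y^3 + 8*y^2 + 17*y + 10
(5) = -m^3 + 22*m^2 - 111*m + 90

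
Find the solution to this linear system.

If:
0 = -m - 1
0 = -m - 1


Then:
m = -1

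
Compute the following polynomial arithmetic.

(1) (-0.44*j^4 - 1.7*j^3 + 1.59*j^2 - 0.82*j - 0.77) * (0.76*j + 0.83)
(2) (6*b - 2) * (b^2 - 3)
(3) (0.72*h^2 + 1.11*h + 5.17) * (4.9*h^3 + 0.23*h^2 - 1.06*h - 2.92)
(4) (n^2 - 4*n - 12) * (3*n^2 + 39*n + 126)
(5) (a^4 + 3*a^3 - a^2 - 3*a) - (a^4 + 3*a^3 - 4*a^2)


(1) = -0.3344*j^5 - 1.6572*j^4 - 0.2026*j^3 + 0.6965*j^2 - 1.2658*j - 0.6391
(2) = 6*b^3 - 2*b^2 - 18*b + 6
(3) = 3.528*h^5 + 5.6046*h^4 + 24.8251*h^3 - 2.0899*h^2 - 8.7214*h - 15.0964
(4) = 3*n^4 + 27*n^3 - 66*n^2 - 972*n - 1512
(5) = 3*a^2 - 3*a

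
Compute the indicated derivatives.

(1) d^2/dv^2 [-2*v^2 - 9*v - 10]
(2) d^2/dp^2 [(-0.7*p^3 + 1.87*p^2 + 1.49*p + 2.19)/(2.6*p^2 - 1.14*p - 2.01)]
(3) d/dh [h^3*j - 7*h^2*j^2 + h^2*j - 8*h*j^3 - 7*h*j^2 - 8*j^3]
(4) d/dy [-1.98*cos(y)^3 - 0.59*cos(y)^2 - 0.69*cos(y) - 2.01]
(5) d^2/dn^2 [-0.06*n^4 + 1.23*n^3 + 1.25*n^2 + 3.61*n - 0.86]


(1) = -4
(2) = (22.09432*p^3 + 137.83824*p^2 - 9.19494*p + 36.86373)/(17.576*p^6 - 23.1192*p^5 - 30.62592*p^4 + 34.264296*p^3 + 23.676192*p^2 - 13.817142*p - 8.120601)
(3) = j*(3*h^2 - 14*h*j + 2*h - 8*j^2 - 7*j)
(4) = (5.94*cos(y)^2 + 1.18*cos(y) + 0.69)*sin(y)
(5) = -0.72*n^2 + 7.38*n + 2.5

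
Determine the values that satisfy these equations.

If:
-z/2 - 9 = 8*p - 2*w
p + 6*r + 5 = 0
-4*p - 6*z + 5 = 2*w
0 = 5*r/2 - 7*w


Then:
p = -5071/3929
r = -2429/3929
w = -1735/7858
z = 6944/3929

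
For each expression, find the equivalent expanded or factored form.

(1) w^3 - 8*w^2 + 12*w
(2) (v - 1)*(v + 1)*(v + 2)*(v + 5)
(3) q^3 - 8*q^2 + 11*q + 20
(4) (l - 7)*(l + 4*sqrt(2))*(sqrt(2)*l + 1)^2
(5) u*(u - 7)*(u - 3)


(1) = w*(w - 6)*(w - 2)
(2) = v^4 + 7*v^3 + 9*v^2 - 7*v - 10
(3) = (q - 5)*(q - 4)*(q + 1)
(4) = 2*l^4 - 14*l^3 + 10*sqrt(2)*l^3 - 70*sqrt(2)*l^2 + 17*l^2 - 119*l + 4*sqrt(2)*l - 28*sqrt(2)
(5) = u^3 - 10*u^2 + 21*u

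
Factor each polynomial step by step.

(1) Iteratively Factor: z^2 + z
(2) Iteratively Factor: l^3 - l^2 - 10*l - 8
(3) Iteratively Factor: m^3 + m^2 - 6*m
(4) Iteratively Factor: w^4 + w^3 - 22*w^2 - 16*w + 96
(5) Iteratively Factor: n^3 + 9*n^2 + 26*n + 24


(1) = (z + 1)*(z)
(2) = (l + 2)*(l^2 - 3*l - 4) = (l + 1)*(l + 2)*(l - 4)
(3) = (m)*(m^2 + m - 6) = m*(m - 2)*(m + 3)
(4) = (w - 2)*(w^3 + 3*w^2 - 16*w - 48) = (w - 2)*(w + 3)*(w^2 - 16) = (w - 4)*(w - 2)*(w + 3)*(w + 4)
(5) = (n + 2)*(n^2 + 7*n + 12) = (n + 2)*(n + 4)*(n + 3)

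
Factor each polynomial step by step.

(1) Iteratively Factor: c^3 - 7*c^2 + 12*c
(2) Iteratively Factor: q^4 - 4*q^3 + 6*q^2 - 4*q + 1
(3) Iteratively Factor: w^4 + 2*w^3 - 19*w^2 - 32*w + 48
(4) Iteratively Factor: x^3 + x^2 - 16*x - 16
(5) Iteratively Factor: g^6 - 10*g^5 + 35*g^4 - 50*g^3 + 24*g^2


(1) = (c - 3)*(c^2 - 4*c) = (c - 4)*(c - 3)*(c)
(2) = (q - 1)*(q^3 - 3*q^2 + 3*q - 1) = (q - 1)^2*(q^2 - 2*q + 1) = (q - 1)^3*(q - 1)
(3) = (w - 4)*(w^3 + 6*w^2 + 5*w - 12) = (w - 4)*(w + 4)*(w^2 + 2*w - 3) = (w - 4)*(w - 1)*(w + 4)*(w + 3)
(4) = (x + 1)*(x^2 - 16) = (x - 4)*(x + 1)*(x + 4)
(5) = (g - 2)*(g^5 - 8*g^4 + 19*g^3 - 12*g^2) = (g - 2)*(g - 1)*(g^4 - 7*g^3 + 12*g^2) = g*(g - 2)*(g - 1)*(g^3 - 7*g^2 + 12*g) = g*(g - 3)*(g - 2)*(g - 1)*(g^2 - 4*g) = g*(g - 4)*(g - 3)*(g - 2)*(g - 1)*(g)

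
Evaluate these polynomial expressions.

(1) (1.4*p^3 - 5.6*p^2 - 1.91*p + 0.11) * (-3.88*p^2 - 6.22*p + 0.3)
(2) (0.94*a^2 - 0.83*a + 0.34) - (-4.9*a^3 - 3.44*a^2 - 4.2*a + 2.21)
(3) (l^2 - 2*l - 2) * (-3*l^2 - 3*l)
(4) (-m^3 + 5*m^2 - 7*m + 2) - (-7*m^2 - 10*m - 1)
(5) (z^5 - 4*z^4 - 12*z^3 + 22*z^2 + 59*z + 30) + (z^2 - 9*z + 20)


(1) = -5.432*p^5 + 13.02*p^4 + 42.6628*p^3 + 9.7734*p^2 - 1.2572*p + 0.033
(2) = 4.9*a^3 + 4.38*a^2 + 3.37*a - 1.87
(3) = -3*l^4 + 3*l^3 + 12*l^2 + 6*l
(4) = -m^3 + 12*m^2 + 3*m + 3
(5) = z^5 - 4*z^4 - 12*z^3 + 23*z^2 + 50*z + 50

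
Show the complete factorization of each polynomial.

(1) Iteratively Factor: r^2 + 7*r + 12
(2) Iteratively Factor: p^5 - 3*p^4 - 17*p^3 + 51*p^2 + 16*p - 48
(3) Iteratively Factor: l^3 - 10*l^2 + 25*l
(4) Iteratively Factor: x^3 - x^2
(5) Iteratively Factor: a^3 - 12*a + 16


(1) = (r + 3)*(r + 4)
(2) = (p + 1)*(p^4 - 4*p^3 - 13*p^2 + 64*p - 48) = (p - 1)*(p + 1)*(p^3 - 3*p^2 - 16*p + 48) = (p - 1)*(p + 1)*(p + 4)*(p^2 - 7*p + 12) = (p - 3)*(p - 1)*(p + 1)*(p + 4)*(p - 4)
(3) = (l - 5)*(l^2 - 5*l) = (l - 5)^2*(l)
(4) = (x)*(x^2 - x) = x*(x - 1)*(x)
(5) = (a - 2)*(a^2 + 2*a - 8) = (a - 2)*(a + 4)*(a - 2)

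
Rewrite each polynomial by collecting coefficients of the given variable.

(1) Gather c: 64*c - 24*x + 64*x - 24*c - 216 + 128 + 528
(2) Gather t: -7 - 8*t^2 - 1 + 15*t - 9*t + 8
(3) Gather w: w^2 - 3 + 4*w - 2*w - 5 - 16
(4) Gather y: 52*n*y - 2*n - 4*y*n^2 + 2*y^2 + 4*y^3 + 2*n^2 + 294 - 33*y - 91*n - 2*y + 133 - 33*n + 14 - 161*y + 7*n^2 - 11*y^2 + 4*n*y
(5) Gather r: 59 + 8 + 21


(1) = 40*c + 40*x + 440
(2) = -8*t^2 + 6*t
(3) = w^2 + 2*w - 24
(4) = 9*n^2 - 126*n + 4*y^3 - 9*y^2 + y*(-4*n^2 + 56*n - 196) + 441
(5) = 88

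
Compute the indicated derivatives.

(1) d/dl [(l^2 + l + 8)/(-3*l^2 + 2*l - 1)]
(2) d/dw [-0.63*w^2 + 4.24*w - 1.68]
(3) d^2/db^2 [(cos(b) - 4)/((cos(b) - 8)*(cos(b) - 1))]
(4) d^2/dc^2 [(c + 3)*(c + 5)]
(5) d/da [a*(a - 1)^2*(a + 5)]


(1) = (5*l^2 + 46*l - 17)/(9*l^4 - 12*l^3 + 10*l^2 - 4*l + 1)
(2) = 4.24 - 1.26*w
(3) = (-(1 - cos(2*b))^2/4 + 105*cos(b)/2 - 27*cos(2*b) + 3*cos(3*b)/2 + 414)/((cos(b) - 8)^3*(cos(b) - 1)^2)
(4) = 2
(5) = 4*a^3 + 9*a^2 - 18*a + 5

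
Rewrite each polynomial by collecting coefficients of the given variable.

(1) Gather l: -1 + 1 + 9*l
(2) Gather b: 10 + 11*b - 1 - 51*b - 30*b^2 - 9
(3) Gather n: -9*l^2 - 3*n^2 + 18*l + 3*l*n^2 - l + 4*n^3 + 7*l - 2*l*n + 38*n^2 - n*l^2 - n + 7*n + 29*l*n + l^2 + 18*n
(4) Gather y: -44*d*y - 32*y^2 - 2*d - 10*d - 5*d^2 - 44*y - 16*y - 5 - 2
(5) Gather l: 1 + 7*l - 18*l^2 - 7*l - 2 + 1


(1) = 9*l
(2) = -30*b^2 - 40*b
(3) = -8*l^2 + 24*l + 4*n^3 + n^2*(3*l + 35) + n*(-l^2 + 27*l + 24)
(4) = -5*d^2 - 12*d - 32*y^2 + y*(-44*d - 60) - 7
(5) = -18*l^2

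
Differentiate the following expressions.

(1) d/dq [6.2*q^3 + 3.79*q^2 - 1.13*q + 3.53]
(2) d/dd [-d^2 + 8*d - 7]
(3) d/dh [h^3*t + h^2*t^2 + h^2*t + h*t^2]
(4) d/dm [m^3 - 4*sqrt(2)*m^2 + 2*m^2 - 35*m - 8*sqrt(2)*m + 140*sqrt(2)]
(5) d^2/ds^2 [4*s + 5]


(1) = 18.6*q^2 + 7.58*q - 1.13
(2) = 8 - 2*d
(3) = t*(3*h^2 + 2*h*t + 2*h + t)
(4) = 3*m^2 - 8*sqrt(2)*m + 4*m - 35 - 8*sqrt(2)
(5) = 0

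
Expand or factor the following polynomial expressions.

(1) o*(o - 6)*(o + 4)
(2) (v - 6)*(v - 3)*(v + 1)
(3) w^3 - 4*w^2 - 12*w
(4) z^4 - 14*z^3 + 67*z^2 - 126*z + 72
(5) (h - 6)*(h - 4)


(1) = o^3 - 2*o^2 - 24*o
(2) = v^3 - 8*v^2 + 9*v + 18
(3) = w*(w - 6)*(w + 2)
(4) = (z - 6)*(z - 4)*(z - 3)*(z - 1)
(5) = h^2 - 10*h + 24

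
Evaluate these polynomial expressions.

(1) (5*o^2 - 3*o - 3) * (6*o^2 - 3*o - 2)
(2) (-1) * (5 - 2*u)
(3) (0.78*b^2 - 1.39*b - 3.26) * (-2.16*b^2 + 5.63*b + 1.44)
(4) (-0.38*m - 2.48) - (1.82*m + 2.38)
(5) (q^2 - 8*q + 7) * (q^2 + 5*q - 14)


(1) = 30*o^4 - 33*o^3 - 19*o^2 + 15*o + 6
(2) = 2*u - 5
(3) = -1.6848*b^4 + 7.3938*b^3 + 0.3391*b^2 - 20.3554*b - 4.6944
(4) = -2.2*m - 4.86
(5) = q^4 - 3*q^3 - 47*q^2 + 147*q - 98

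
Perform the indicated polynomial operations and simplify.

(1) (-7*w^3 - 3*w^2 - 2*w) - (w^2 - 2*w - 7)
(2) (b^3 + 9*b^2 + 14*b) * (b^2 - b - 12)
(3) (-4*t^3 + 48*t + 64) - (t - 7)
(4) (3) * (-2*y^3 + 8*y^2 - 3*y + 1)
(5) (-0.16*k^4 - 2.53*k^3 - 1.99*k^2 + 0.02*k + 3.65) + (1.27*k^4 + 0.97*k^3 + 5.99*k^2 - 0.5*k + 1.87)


(1) = -7*w^3 - 4*w^2 + 7
(2) = b^5 + 8*b^4 - 7*b^3 - 122*b^2 - 168*b
(3) = -4*t^3 + 47*t + 71
(4) = -6*y^3 + 24*y^2 - 9*y + 3
(5) = 1.11*k^4 - 1.56*k^3 + 4.0*k^2 - 0.48*k + 5.52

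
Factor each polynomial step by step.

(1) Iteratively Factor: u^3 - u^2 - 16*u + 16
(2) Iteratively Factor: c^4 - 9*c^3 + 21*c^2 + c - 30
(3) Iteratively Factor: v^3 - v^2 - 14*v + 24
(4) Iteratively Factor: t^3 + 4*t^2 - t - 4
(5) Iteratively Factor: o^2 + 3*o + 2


(1) = (u + 4)*(u^2 - 5*u + 4) = (u - 1)*(u + 4)*(u - 4)
(2) = (c - 3)*(c^3 - 6*c^2 + 3*c + 10) = (c - 5)*(c - 3)*(c^2 - c - 2) = (c - 5)*(c - 3)*(c - 2)*(c + 1)
(3) = (v - 3)*(v^2 + 2*v - 8) = (v - 3)*(v - 2)*(v + 4)
(4) = (t + 4)*(t^2 - 1) = (t - 1)*(t + 4)*(t + 1)
(5) = (o + 1)*(o + 2)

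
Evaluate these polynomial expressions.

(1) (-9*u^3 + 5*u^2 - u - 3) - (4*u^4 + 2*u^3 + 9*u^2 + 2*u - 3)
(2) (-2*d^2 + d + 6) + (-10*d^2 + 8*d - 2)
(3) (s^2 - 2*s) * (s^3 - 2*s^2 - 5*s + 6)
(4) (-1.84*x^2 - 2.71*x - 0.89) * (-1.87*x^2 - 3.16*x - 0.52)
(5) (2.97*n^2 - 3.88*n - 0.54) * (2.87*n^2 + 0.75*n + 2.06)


(1) = -4*u^4 - 11*u^3 - 4*u^2 - 3*u
(2) = -12*d^2 + 9*d + 4
(3) = s^5 - 4*s^4 - s^3 + 16*s^2 - 12*s
(4) = 3.4408*x^4 + 10.8821*x^3 + 11.1847*x^2 + 4.2216*x + 0.4628
(5) = 8.5239*n^4 - 8.9081*n^3 + 1.6584*n^2 - 8.3978*n - 1.1124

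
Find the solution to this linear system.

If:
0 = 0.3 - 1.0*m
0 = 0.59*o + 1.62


Then:
m = 0.30
o = -2.75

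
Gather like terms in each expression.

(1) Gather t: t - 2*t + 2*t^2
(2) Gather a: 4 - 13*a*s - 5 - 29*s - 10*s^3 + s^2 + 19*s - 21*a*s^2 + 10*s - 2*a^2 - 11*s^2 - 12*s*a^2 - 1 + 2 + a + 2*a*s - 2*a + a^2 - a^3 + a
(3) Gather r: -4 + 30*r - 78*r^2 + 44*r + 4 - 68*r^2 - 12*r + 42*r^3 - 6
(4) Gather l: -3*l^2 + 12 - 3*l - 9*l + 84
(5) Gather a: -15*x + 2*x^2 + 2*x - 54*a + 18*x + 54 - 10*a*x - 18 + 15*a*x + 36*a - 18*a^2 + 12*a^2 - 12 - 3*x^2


(1) = 2*t^2 - t
(2) = -a^3 + a^2*(-12*s - 1) + a*(-21*s^2 - 11*s) - 10*s^3 - 10*s^2
(3) = 42*r^3 - 146*r^2 + 62*r - 6
(4) = -3*l^2 - 12*l + 96
(5) = -6*a^2 + a*(5*x - 18) - x^2 + 5*x + 24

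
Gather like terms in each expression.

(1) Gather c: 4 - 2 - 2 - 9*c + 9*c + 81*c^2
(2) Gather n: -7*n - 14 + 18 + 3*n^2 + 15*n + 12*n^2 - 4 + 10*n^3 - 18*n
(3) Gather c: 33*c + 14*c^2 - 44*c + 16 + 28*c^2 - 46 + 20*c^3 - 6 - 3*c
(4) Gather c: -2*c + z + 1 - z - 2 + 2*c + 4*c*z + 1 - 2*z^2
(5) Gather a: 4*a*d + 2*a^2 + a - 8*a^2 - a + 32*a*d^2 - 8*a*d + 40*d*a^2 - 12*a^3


(1) = 81*c^2
(2) = 10*n^3 + 15*n^2 - 10*n
(3) = 20*c^3 + 42*c^2 - 14*c - 36
(4) = 4*c*z - 2*z^2
(5) = -12*a^3 + a^2*(40*d - 6) + a*(32*d^2 - 4*d)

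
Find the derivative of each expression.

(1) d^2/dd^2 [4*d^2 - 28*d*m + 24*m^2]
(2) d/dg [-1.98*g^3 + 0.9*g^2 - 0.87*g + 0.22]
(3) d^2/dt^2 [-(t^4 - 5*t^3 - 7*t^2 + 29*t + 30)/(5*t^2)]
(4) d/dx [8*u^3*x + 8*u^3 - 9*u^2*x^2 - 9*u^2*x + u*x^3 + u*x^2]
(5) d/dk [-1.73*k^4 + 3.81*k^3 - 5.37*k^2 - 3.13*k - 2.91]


(1) = 8
(2) = -5.94*g^2 + 1.8*g - 0.87
(3) = 2*(-t^4 - 29*t - 90)/(5*t^4)
(4) = u*(8*u^2 - 18*u*x - 9*u + 3*x^2 + 2*x)
(5) = -6.92*k^3 + 11.43*k^2 - 10.74*k - 3.13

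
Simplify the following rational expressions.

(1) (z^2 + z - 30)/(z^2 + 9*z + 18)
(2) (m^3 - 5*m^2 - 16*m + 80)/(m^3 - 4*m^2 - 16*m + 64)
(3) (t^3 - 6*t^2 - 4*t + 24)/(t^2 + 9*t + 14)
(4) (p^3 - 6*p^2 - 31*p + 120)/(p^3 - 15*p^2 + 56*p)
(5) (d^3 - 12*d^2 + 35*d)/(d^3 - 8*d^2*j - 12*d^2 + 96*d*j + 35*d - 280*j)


(1) = (z - 5)/(z + 3)
(2) = (m - 5)/(m - 4)
(3) = (t^2 - 8*t + 12)/(t + 7)
(4) = (p^2 + 2*p - 15)/(p^2 - 7*p)
(5) = d/(d - 8*j)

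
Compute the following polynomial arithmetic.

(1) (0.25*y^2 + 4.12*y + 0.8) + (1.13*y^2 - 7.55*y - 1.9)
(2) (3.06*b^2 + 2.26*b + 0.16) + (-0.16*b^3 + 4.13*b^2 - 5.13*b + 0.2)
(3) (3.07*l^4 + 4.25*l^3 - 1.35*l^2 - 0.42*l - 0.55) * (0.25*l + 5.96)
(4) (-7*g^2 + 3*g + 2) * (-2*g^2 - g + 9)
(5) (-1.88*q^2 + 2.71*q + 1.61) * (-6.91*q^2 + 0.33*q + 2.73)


(1) = 1.38*y^2 - 3.43*y - 1.1
(2) = -0.16*b^3 + 7.19*b^2 - 2.87*b + 0.36
(3) = 0.7675*l^5 + 19.3597*l^4 + 24.9925*l^3 - 8.151*l^2 - 2.6407*l - 3.278
(4) = 14*g^4 + g^3 - 70*g^2 + 25*g + 18
(5) = 12.9908*q^4 - 19.3465*q^3 - 15.3632*q^2 + 7.9296*q + 4.3953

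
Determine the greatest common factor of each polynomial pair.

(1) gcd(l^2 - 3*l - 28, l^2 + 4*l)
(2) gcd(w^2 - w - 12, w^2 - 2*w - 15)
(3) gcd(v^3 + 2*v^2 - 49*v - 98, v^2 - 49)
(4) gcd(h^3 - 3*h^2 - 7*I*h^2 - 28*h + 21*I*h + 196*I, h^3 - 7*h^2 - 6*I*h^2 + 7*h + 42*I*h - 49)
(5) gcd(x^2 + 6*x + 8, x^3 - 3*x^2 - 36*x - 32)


(1) = gcd((l - 7)*(l + 4), l*(l + 4)) = l + 4
(2) = w + 3
(3) = v^2 - 49
(4) = gcd((h - 7)*(h + 4)*(h - 7*I), (h - 7)*(h - 7*I)*(h + I)) = h^2 + h*(-7 - 7*I) + 49*I
(5) = gcd((x + 2)*(x + 4), (x - 8)*(x + 1)*(x + 4)) = x + 4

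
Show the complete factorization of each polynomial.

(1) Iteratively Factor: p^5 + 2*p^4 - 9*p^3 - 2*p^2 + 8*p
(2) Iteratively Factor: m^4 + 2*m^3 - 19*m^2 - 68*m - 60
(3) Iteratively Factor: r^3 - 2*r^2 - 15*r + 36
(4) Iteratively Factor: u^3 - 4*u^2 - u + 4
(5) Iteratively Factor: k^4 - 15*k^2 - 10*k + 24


(1) = (p)*(p^4 + 2*p^3 - 9*p^2 - 2*p + 8) = p*(p + 1)*(p^3 + p^2 - 10*p + 8) = p*(p + 1)*(p + 4)*(p^2 - 3*p + 2) = p*(p - 2)*(p + 1)*(p + 4)*(p - 1)
(2) = (m + 2)*(m^3 - 19*m - 30) = (m + 2)^2*(m^2 - 2*m - 15) = (m - 5)*(m + 2)^2*(m + 3)
(3) = (r - 3)*(r^2 + r - 12) = (r - 3)*(r + 4)*(r - 3)
(4) = (u - 4)*(u^2 - 1) = (u - 4)*(u + 1)*(u - 1)
(5) = (k + 2)*(k^3 - 2*k^2 - 11*k + 12) = (k + 2)*(k + 3)*(k^2 - 5*k + 4) = (k - 4)*(k + 2)*(k + 3)*(k - 1)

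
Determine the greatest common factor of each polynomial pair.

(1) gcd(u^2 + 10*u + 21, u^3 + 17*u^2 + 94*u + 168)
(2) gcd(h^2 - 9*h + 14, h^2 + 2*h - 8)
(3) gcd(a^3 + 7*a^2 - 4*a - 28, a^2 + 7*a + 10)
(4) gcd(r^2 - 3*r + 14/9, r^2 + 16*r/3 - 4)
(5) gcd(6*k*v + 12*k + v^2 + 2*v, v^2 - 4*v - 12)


(1) = u + 7
(2) = h - 2
(3) = gcd((a - 2)*(a + 2)*(a + 7), (a + 2)*(a + 5)) = a + 2
(4) = gcd((r - 7/3)*(r - 2/3), (r - 2/3)*(r + 6)) = r - 2/3
(5) = gcd((6*k + v)*(v + 2), (v - 6)*(v + 2)) = v + 2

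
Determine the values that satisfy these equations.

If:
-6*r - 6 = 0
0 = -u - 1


Then:
r = -1
u = -1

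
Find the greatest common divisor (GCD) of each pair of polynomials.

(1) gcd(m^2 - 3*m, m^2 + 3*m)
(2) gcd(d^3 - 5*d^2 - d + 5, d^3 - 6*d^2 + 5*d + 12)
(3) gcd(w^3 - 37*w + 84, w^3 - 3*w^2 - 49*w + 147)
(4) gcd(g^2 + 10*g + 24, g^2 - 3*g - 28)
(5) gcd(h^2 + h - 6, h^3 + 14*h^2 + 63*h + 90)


(1) = gcd(m*(m - 3), m*(m + 3)) = m
(2) = d + 1
(3) = w^2 + 4*w - 21
(4) = gcd((g + 4)*(g + 6), (g - 7)*(g + 4)) = g + 4
(5) = h + 3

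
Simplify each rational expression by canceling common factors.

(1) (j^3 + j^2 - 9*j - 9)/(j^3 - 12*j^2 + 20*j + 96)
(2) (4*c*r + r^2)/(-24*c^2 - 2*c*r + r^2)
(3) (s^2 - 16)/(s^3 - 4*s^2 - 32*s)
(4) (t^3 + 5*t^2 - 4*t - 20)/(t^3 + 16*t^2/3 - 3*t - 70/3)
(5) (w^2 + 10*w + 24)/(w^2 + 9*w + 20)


(1) = (j^3 + j^2 - 9*j - 9)/(j^3 - 12*j^2 + 20*j + 96)
(2) = r/(-6*c + r)
(3) = (s - 4)/(s^2 - 8*s)
(4) = (3*t + 6)/(3*t + 7)
(5) = (w + 6)/(w + 5)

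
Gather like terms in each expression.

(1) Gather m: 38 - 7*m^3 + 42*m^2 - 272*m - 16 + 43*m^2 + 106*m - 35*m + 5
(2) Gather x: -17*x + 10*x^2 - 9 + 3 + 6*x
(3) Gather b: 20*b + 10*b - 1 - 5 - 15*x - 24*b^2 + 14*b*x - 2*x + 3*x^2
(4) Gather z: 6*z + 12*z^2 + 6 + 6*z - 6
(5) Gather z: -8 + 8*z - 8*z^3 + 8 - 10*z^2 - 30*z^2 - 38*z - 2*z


(1) = -7*m^3 + 85*m^2 - 201*m + 27
(2) = 10*x^2 - 11*x - 6
(3) = -24*b^2 + b*(14*x + 30) + 3*x^2 - 17*x - 6
(4) = 12*z^2 + 12*z
(5) = -8*z^3 - 40*z^2 - 32*z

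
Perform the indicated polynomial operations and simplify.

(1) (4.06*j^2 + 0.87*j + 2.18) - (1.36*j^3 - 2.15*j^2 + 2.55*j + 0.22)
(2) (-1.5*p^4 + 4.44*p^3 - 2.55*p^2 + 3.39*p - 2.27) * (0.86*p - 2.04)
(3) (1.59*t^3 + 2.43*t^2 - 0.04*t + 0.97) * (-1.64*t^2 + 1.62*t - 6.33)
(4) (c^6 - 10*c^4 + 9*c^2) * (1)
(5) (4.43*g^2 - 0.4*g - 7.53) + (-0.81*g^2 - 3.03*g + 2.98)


(1) = -1.36*j^3 + 6.21*j^2 - 1.68*j + 1.96
(2) = -1.29*p^5 + 6.8784*p^4 - 11.2506*p^3 + 8.1174*p^2 - 8.8678*p + 4.6308
(3) = -2.6076*t^5 - 1.4094*t^4 - 6.0625*t^3 - 17.0375*t^2 + 1.8246*t - 6.1401
(4) = c^6 - 10*c^4 + 9*c^2
(5) = 3.62*g^2 - 3.43*g - 4.55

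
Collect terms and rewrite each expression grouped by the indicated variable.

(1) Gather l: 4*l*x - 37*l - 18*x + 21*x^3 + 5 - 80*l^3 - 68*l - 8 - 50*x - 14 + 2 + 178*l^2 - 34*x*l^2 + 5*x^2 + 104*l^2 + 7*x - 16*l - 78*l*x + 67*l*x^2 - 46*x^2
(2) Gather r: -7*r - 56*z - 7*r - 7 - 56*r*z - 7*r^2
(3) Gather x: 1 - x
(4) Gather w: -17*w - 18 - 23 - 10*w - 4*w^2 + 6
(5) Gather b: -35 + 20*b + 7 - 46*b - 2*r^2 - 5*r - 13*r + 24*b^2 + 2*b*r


(1) = -80*l^3 + l^2*(282 - 34*x) + l*(67*x^2 - 74*x - 121) + 21*x^3 - 41*x^2 - 61*x - 15
(2) = -7*r^2 + r*(-56*z - 14) - 56*z - 7
(3) = 1 - x
(4) = -4*w^2 - 27*w - 35
(5) = 24*b^2 + b*(2*r - 26) - 2*r^2 - 18*r - 28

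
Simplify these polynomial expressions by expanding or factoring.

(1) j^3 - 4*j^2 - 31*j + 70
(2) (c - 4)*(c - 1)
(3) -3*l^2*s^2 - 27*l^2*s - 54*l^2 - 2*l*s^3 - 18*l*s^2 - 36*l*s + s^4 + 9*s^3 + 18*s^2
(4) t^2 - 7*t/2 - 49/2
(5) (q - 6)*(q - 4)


(1) = (j - 7)*(j - 2)*(j + 5)
(2) = c^2 - 5*c + 4
(3) = (-3*l + s)*(l + s)*(s + 3)*(s + 6)
(4) = (t - 7)*(t + 7/2)
(5) = q^2 - 10*q + 24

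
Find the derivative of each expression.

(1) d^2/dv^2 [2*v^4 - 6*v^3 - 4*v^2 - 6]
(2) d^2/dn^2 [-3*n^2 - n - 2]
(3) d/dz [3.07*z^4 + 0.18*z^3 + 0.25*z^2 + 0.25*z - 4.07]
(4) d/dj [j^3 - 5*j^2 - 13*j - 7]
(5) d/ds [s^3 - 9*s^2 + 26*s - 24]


(1) = 24*v^2 - 36*v - 8
(2) = -6
(3) = 12.28*z^3 + 0.54*z^2 + 0.5*z + 0.25
(4) = 3*j^2 - 10*j - 13
(5) = 3*s^2 - 18*s + 26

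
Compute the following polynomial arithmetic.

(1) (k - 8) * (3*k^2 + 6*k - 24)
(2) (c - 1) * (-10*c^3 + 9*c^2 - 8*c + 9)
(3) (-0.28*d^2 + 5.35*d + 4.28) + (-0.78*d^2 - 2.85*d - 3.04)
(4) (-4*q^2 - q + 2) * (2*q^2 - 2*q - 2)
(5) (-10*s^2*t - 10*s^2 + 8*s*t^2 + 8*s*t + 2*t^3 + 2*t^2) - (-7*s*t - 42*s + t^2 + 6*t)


(1) = 3*k^3 - 18*k^2 - 72*k + 192
(2) = -10*c^4 + 19*c^3 - 17*c^2 + 17*c - 9
(3) = -1.06*d^2 + 2.5*d + 1.24
(4) = -8*q^4 + 6*q^3 + 14*q^2 - 2*q - 4
(5) = -10*s^2*t - 10*s^2 + 8*s*t^2 + 15*s*t + 42*s + 2*t^3 + t^2 - 6*t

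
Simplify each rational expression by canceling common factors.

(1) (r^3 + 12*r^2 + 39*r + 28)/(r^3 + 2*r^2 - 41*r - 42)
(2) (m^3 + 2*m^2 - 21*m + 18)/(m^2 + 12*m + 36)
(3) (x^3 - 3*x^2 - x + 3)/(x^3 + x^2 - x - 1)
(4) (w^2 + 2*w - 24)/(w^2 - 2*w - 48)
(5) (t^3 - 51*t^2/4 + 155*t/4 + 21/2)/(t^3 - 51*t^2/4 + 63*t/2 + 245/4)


(1) = (r + 4)/(r - 6)
(2) = (m^2 - 4*m + 3)/(m + 6)
(3) = (x - 3)/(x + 1)
(4) = (w - 4)/(w - 8)
(5) = (4*t^2 - 23*t - 6)/(4*t^2 - 23*t - 35)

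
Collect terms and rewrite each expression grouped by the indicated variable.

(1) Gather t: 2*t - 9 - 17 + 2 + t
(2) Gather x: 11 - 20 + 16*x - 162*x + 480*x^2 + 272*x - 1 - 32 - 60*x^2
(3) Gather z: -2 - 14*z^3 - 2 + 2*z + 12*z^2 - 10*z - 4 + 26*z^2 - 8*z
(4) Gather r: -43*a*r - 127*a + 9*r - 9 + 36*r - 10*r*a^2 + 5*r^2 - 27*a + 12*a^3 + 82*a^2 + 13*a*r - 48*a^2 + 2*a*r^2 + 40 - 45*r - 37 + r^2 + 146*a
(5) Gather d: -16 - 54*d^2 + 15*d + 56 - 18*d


(1) = 3*t - 24
(2) = 420*x^2 + 126*x - 42
(3) = -14*z^3 + 38*z^2 - 16*z - 8
(4) = 12*a^3 + 34*a^2 - 8*a + r^2*(2*a + 6) + r*(-10*a^2 - 30*a) - 6
(5) = -54*d^2 - 3*d + 40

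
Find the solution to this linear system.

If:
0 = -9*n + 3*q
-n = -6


Then:
n = 6
q = 18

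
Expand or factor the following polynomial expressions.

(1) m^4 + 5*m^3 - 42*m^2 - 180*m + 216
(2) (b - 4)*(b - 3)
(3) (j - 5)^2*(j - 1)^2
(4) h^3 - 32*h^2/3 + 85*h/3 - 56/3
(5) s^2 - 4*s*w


(1) = (m - 6)*(m - 1)*(m + 6)^2
(2) = b^2 - 7*b + 12
(3) = j^4 - 12*j^3 + 46*j^2 - 60*j + 25
(4) = (h - 7)*(h - 8/3)*(h - 1)
(5) = s*(s - 4*w)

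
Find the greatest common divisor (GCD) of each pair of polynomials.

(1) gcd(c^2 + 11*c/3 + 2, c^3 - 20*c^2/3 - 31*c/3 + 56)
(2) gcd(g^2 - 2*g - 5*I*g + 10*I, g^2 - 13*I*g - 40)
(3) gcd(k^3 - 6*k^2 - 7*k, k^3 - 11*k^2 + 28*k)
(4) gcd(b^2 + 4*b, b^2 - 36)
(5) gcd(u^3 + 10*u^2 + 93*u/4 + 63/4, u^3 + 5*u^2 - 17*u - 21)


(1) = c + 3
(2) = g - 5*I
(3) = k^2 - 7*k
(4) = gcd(b*(b + 4), (b - 6)*(b + 6)) = 1
(5) = u + 7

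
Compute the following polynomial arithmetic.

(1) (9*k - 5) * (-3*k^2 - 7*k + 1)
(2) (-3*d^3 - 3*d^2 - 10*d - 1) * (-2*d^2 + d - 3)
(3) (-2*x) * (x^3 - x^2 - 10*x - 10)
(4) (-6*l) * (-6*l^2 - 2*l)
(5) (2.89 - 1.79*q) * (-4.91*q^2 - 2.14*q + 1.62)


(1) = -27*k^3 - 48*k^2 + 44*k - 5
(2) = 6*d^5 + 3*d^4 + 26*d^3 + d^2 + 29*d + 3
(3) = -2*x^4 + 2*x^3 + 20*x^2 + 20*x
(4) = 36*l^3 + 12*l^2
(5) = 8.7889*q^3 - 10.3593*q^2 - 9.0844*q + 4.6818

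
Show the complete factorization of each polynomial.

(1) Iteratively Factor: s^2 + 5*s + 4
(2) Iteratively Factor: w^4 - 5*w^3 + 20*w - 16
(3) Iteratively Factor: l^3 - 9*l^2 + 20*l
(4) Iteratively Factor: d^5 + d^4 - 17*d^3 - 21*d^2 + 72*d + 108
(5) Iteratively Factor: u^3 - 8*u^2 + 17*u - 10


(1) = (s + 1)*(s + 4)
(2) = (w + 2)*(w^3 - 7*w^2 + 14*w - 8) = (w - 4)*(w + 2)*(w^2 - 3*w + 2) = (w - 4)*(w - 1)*(w + 2)*(w - 2)
(3) = (l - 5)*(l^2 - 4*l) = (l - 5)*(l - 4)*(l)
(4) = (d + 2)*(d^4 - d^3 - 15*d^2 + 9*d + 54) = (d - 3)*(d + 2)*(d^3 + 2*d^2 - 9*d - 18) = (d - 3)^2*(d + 2)*(d^2 + 5*d + 6) = (d - 3)^2*(d + 2)*(d + 3)*(d + 2)
(5) = (u - 5)*(u^2 - 3*u + 2) = (u - 5)*(u - 1)*(u - 2)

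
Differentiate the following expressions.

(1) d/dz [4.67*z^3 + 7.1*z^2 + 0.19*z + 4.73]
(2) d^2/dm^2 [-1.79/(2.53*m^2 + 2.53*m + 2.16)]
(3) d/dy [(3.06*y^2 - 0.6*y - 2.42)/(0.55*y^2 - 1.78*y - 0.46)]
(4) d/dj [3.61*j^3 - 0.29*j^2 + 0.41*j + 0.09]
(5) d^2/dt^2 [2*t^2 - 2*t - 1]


(1) = 14.01*z^2 + 14.2*z + 0.19
(2) = (22.915222*m^2 + 22.915222*m - 1.79*(5.06*m + 2.53)*(10.12*m + 5.06) + 19.563984)/(2.53*m^2 + 2.53*m + 2.16)^3
(3) = (-5.1168*y^2 - 0.1532*y - 4.0316)/(0.3025*y^4 - 1.958*y^3 + 2.6624*y^2 + 1.6376*y + 0.2116)
(4) = 10.83*j^2 - 0.58*j + 0.41
(5) = 4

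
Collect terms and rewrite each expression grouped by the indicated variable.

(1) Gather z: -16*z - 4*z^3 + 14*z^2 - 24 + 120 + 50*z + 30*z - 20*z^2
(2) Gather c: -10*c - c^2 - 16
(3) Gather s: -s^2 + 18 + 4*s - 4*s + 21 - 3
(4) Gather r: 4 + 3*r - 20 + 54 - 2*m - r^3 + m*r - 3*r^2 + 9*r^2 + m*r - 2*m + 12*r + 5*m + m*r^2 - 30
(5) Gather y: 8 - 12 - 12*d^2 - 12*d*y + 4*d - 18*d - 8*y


(1) = -4*z^3 - 6*z^2 + 64*z + 96
(2) = -c^2 - 10*c - 16
(3) = 36 - s^2
(4) = m - r^3 + r^2*(m + 6) + r*(2*m + 15) + 8
(5) = -12*d^2 - 14*d + y*(-12*d - 8) - 4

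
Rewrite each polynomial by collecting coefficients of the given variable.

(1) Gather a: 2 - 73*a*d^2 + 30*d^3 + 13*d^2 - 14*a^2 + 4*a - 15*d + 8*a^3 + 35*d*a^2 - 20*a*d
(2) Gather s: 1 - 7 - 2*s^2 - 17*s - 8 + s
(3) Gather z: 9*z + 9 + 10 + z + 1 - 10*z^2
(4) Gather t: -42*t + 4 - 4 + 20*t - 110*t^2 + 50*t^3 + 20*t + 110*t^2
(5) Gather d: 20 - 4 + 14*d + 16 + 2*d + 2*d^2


(1) = 8*a^3 + a^2*(35*d - 14) + a*(-73*d^2 - 20*d + 4) + 30*d^3 + 13*d^2 - 15*d + 2
(2) = -2*s^2 - 16*s - 14
(3) = -10*z^2 + 10*z + 20
(4) = 50*t^3 - 2*t
(5) = 2*d^2 + 16*d + 32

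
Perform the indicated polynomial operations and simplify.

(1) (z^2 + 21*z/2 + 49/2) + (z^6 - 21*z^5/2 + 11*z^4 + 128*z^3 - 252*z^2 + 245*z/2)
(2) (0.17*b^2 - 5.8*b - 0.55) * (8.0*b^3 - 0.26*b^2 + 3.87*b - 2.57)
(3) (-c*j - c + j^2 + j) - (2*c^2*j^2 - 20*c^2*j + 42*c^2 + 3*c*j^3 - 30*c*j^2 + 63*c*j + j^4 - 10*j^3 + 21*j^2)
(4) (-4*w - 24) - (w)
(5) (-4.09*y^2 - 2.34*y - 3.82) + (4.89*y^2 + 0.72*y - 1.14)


(1) = z^6 - 21*z^5/2 + 11*z^4 + 128*z^3 - 251*z^2 + 133*z + 49/2
(2) = 1.36*b^5 - 46.4442*b^4 - 2.2341*b^3 - 22.7399*b^2 + 12.7775*b + 1.4135
(3) = -2*c^2*j^2 + 20*c^2*j - 42*c^2 - 3*c*j^3 + 30*c*j^2 - 64*c*j - c - j^4 + 10*j^3 - 20*j^2 + j
(4) = -5*w - 24
(5) = 0.8*y^2 - 1.62*y - 4.96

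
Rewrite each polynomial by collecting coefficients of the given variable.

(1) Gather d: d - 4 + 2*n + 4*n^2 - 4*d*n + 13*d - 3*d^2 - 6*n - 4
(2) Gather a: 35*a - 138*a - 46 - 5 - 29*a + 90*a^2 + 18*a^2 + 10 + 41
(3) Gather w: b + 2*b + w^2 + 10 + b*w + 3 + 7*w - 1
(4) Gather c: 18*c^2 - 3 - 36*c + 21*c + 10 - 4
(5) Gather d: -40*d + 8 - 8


(1) = -3*d^2 + d*(14 - 4*n) + 4*n^2 - 4*n - 8
(2) = 108*a^2 - 132*a
(3) = 3*b + w^2 + w*(b + 7) + 12
(4) = 18*c^2 - 15*c + 3
(5) = -40*d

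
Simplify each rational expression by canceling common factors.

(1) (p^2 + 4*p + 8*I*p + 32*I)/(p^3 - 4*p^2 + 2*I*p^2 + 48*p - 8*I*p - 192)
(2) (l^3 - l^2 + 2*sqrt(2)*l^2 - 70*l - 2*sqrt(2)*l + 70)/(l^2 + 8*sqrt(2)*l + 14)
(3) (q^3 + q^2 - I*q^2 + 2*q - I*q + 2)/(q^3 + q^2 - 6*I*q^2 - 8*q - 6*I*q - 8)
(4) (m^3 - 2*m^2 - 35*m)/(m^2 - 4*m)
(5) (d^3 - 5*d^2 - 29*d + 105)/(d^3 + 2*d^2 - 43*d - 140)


(1) = (p + 4)/(p^2 + p*(-4 - 6*I) + 24*I)
(2) = (l^2 + l*(-5*sqrt(2) - 1) + 5*sqrt(2))/(l + sqrt(2))
(3) = (q + I)/(q - 4*I)
(4) = (m^2 - 2*m - 35)/(m - 4)
(5) = (d - 3)/(d + 4)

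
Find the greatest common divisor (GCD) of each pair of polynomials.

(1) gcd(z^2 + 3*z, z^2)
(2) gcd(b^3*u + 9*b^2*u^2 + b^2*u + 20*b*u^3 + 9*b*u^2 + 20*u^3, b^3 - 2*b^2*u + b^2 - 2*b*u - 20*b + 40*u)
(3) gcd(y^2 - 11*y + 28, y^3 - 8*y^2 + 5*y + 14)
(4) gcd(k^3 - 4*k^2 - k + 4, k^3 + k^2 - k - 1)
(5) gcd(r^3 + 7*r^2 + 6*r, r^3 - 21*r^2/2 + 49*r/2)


(1) = gcd(z*(z + 3), z^2) = z
(2) = 1
(3) = gcd((y - 7)*(y - 4), (y - 7)*(y - 2)*(y + 1)) = y - 7
(4) = gcd((k - 4)*(k - 1)*(k + 1), (k - 1)*(k + 1)^2) = k^2 - 1
(5) = r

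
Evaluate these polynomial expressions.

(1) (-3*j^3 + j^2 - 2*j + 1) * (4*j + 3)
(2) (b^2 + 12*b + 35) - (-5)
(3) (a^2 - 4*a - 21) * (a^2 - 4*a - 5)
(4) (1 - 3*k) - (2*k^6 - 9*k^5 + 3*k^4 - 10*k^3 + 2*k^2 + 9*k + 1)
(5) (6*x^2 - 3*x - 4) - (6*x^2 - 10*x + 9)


(1) = -12*j^4 - 5*j^3 - 5*j^2 - 2*j + 3
(2) = b^2 + 12*b + 40
(3) = a^4 - 8*a^3 - 10*a^2 + 104*a + 105
(4) = -2*k^6 + 9*k^5 - 3*k^4 + 10*k^3 - 2*k^2 - 12*k
(5) = 7*x - 13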